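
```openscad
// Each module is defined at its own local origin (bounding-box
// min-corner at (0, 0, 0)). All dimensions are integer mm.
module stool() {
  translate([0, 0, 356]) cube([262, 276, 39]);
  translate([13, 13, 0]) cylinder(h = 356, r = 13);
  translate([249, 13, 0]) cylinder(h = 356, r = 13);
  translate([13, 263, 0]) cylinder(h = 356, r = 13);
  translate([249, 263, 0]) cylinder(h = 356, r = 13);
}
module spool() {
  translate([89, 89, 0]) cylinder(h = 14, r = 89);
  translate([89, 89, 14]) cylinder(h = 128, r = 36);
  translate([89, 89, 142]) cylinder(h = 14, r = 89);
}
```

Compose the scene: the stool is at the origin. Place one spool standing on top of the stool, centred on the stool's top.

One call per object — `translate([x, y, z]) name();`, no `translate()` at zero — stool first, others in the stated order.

stool();
translate([42, 49, 395]) spool();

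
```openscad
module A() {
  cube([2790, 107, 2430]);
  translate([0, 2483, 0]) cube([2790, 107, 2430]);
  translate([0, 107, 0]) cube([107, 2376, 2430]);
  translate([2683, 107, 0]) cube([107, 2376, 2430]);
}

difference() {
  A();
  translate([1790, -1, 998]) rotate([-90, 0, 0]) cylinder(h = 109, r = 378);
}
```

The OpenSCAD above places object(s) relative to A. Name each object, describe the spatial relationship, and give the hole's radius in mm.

A is a house frame. The house frame has a circular hole through its front wall. The hole's radius is 378 mm.

The subtracted cylinder has r = 378 mm.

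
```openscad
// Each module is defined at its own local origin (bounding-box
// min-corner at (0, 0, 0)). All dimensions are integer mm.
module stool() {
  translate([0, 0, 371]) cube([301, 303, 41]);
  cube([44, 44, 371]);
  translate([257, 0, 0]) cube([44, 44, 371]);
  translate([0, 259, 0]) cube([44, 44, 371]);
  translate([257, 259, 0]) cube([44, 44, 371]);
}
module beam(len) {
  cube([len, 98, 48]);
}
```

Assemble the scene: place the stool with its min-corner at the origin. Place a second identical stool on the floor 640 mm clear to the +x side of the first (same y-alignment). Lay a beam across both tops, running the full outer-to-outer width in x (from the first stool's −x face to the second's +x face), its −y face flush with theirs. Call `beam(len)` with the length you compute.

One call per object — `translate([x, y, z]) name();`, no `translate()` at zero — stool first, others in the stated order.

stool();
translate([941, 0, 0]) stool();
translate([0, 0, 412]) beam(1242);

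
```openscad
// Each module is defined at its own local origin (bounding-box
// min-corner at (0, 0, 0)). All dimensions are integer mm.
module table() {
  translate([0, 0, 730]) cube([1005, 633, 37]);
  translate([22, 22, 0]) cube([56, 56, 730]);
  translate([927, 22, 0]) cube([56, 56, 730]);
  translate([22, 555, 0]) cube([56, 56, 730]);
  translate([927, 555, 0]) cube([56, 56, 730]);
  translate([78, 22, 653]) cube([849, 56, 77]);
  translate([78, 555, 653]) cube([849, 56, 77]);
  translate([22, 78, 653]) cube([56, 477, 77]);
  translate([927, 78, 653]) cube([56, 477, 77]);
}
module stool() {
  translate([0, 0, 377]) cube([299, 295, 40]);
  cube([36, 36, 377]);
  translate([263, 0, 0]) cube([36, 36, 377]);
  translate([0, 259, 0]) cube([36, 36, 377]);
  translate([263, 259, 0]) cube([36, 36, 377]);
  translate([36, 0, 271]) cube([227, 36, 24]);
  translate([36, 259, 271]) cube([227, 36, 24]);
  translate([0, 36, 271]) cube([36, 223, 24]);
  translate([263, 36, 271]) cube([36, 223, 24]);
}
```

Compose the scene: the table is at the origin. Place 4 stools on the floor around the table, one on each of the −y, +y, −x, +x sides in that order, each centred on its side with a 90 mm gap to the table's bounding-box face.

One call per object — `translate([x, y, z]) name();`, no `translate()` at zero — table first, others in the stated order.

table();
translate([353, -385, 0]) stool();
translate([353, 723, 0]) stool();
translate([-389, 169, 0]) stool();
translate([1095, 169, 0]) stool();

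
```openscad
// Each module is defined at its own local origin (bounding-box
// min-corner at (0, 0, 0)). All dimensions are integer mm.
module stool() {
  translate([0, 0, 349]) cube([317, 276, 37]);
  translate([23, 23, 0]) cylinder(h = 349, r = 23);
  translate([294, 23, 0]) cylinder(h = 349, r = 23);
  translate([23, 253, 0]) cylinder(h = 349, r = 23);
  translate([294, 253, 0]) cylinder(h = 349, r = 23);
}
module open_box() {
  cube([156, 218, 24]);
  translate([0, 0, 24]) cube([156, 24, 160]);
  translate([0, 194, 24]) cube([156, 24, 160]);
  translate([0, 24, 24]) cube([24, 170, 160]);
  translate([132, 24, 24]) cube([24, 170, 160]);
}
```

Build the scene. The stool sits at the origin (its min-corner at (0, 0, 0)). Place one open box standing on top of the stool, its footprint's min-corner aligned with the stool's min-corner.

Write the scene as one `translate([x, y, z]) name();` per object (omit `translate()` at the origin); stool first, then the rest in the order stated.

stool();
translate([0, 0, 386]) open_box();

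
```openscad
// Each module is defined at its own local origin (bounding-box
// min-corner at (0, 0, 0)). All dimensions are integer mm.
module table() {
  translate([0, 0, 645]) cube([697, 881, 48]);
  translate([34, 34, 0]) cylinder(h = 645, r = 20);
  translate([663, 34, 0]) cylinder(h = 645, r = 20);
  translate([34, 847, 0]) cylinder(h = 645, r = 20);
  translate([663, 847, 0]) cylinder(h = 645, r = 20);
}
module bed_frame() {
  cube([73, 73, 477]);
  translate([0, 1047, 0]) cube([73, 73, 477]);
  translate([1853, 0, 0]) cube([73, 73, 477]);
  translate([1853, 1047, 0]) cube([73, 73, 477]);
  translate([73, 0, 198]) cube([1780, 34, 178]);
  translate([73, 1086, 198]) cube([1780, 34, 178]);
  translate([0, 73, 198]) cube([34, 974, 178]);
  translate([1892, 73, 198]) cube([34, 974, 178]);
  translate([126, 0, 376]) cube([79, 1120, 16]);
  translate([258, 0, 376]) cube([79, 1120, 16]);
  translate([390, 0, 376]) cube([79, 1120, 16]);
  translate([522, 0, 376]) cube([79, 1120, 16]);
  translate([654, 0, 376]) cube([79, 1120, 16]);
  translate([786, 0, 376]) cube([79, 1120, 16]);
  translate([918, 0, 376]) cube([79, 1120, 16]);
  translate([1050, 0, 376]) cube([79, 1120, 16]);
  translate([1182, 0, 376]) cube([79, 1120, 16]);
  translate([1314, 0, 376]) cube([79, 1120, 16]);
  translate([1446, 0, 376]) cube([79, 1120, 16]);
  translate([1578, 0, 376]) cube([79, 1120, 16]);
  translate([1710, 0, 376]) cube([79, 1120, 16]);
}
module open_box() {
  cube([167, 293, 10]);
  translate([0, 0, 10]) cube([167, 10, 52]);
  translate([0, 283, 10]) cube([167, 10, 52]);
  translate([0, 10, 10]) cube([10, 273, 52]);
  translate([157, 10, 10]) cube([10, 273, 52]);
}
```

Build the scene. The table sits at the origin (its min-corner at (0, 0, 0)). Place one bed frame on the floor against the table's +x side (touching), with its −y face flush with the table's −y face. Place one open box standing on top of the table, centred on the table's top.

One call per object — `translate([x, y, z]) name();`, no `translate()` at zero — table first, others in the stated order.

table();
translate([697, 0, 0]) bed_frame();
translate([265, 294, 693]) open_box();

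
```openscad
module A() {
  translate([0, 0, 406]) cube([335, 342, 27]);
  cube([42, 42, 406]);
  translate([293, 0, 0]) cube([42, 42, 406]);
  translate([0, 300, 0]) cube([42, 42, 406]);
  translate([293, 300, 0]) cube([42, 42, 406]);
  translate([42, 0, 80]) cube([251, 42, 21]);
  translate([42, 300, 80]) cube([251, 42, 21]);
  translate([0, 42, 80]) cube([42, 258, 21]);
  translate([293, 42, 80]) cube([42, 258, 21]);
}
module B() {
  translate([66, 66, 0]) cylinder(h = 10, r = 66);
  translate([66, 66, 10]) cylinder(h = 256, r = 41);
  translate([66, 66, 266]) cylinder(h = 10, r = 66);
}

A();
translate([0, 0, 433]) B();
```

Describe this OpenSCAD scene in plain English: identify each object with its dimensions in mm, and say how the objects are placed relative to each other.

A is a four-legged stool. The seat is 335×342 mm, 27 mm thick, top at z = 433 mm. It stands on four square legs, each 42×42 mm in cross-section, from z = 0 to the seat underside, each flush with a corner of the seat. Four stretchers, 42 mm wide and 21 mm tall, connect adjacent legs with their undersides at z = 80 mm, each running between the inner faces of the legs it joins and aligned with the legs' outer faces on the other axis.

B is a spool: two coaxial disc flanges of radius 66 mm and thickness 10 mm, joined by a core cylinder of radius 41 mm and height 256 mm. The lower flange rests on z = 0 and the three cylinders share a vertical axis.

The spool is on top of the stool.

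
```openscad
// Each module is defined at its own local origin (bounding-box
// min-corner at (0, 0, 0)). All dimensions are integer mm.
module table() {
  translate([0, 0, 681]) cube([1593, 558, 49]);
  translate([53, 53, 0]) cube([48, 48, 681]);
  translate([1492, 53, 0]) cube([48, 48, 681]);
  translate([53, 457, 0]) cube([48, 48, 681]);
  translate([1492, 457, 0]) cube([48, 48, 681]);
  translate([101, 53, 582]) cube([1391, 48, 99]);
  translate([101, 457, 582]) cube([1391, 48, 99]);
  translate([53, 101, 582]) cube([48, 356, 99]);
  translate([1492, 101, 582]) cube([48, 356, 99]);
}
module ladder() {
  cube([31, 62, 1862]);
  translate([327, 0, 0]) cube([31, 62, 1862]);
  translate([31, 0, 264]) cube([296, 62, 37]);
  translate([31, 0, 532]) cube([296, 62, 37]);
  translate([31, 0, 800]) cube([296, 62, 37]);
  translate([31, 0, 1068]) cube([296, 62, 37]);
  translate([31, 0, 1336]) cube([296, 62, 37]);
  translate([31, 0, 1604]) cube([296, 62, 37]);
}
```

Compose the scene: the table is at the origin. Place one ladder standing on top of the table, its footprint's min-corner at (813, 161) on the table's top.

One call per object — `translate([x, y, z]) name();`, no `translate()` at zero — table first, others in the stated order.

table();
translate([813, 161, 730]) ladder();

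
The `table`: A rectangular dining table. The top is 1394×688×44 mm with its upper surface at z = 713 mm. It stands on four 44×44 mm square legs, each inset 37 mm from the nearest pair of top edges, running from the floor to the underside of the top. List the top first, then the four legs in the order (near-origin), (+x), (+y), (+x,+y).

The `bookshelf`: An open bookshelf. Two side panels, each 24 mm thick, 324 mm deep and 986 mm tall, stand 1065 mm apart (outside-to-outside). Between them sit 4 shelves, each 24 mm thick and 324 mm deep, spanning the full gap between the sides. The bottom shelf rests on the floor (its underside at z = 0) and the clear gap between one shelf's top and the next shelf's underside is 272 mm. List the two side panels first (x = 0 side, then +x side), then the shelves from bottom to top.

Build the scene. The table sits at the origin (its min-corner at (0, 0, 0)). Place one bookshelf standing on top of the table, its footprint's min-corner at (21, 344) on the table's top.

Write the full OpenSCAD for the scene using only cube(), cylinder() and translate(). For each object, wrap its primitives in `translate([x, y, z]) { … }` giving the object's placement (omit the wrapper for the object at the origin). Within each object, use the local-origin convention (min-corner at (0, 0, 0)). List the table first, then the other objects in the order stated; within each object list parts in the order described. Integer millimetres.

translate([0, 0, 669]) cube([1394, 688, 44]);
translate([37, 37, 0]) cube([44, 44, 669]);
translate([1313, 37, 0]) cube([44, 44, 669]);
translate([37, 607, 0]) cube([44, 44, 669]);
translate([1313, 607, 0]) cube([44, 44, 669]);
translate([21, 344, 713]) {
  cube([24, 324, 986]);
  translate([1041, 0, 0]) cube([24, 324, 986]);
  translate([24, 0, 0]) cube([1017, 324, 24]);
  translate([24, 0, 296]) cube([1017, 324, 24]);
  translate([24, 0, 592]) cube([1017, 324, 24]);
  translate([24, 0, 888]) cube([1017, 324, 24]);
}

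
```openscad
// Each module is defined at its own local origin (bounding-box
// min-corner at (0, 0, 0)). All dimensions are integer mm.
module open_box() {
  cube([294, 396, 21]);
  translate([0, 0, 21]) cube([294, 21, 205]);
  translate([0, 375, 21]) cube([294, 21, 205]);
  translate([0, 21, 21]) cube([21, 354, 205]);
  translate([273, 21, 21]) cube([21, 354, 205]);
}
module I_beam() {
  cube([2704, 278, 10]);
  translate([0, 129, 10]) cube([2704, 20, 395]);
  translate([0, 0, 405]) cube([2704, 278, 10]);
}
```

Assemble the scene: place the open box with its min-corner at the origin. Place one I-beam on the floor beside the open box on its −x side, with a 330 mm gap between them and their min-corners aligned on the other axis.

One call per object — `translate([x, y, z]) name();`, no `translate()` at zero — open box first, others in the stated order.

open_box();
translate([-3034, 0, 0]) I_beam();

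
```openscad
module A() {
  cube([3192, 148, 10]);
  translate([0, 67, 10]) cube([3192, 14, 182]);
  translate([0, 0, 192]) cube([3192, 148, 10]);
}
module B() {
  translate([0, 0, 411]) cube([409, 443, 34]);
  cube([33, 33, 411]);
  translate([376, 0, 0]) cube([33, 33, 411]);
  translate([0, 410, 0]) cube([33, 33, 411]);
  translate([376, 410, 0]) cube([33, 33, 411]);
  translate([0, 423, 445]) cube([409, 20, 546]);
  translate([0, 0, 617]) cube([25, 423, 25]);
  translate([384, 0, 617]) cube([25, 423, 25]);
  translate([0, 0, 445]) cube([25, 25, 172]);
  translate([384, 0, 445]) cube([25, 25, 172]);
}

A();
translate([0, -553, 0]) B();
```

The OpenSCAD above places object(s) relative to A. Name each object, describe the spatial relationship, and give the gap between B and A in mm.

A is an I-beam. B is a chair. The chair is on the floor beside the I-beam on its −y side. The gap between the chair and the I-beam is 110 mm.

The chair's nearest face is 110 mm from the I-beam's −y face.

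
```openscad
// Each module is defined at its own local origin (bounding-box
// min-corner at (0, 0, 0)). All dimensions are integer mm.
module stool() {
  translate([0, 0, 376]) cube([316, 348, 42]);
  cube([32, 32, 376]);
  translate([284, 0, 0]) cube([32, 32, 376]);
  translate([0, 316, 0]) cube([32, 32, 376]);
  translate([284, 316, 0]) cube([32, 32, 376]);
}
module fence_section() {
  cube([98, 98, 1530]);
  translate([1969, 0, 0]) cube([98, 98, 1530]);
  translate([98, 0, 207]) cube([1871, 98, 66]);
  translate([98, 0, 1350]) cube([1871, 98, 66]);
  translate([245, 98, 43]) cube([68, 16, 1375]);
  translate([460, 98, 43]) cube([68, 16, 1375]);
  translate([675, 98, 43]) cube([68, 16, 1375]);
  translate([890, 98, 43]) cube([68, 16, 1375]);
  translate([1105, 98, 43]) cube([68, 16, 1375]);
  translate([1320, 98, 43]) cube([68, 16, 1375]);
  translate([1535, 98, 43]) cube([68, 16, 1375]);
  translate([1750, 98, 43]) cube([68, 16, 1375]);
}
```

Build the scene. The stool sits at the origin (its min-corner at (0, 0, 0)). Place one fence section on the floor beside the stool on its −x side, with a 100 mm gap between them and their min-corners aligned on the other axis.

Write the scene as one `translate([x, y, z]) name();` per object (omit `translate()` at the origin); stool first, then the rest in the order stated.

stool();
translate([-2167, 0, 0]) fence_section();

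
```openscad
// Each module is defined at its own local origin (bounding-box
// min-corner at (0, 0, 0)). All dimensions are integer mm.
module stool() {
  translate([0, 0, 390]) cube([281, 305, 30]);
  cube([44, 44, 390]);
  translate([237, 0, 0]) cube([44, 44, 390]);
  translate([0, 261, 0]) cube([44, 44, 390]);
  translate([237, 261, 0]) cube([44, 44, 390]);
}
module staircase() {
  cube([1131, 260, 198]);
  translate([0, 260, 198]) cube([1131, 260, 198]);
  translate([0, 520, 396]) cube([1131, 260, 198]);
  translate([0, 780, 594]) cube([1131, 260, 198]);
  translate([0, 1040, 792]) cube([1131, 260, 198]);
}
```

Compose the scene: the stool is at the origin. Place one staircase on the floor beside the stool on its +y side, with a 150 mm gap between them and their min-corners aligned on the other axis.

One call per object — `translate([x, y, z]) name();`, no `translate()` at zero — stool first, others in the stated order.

stool();
translate([0, 455, 0]) staircase();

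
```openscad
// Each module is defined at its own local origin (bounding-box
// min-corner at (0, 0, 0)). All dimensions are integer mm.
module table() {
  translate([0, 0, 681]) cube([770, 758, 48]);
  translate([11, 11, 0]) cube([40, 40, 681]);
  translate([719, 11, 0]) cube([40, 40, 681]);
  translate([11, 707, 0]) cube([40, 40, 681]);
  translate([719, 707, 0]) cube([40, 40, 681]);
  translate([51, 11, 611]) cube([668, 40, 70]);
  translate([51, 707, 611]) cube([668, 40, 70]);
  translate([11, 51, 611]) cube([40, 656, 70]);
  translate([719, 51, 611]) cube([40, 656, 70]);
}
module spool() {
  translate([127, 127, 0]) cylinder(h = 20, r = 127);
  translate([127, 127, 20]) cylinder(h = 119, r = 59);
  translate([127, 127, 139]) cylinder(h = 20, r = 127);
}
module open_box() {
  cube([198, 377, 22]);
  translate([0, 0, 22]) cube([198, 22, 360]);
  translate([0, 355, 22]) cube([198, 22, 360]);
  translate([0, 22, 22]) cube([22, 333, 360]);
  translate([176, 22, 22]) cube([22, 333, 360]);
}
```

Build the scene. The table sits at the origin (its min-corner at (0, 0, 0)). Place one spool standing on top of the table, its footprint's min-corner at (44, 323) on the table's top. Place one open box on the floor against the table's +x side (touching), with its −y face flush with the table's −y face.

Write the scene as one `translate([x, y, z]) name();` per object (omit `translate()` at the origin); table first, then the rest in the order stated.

table();
translate([44, 323, 729]) spool();
translate([770, 0, 0]) open_box();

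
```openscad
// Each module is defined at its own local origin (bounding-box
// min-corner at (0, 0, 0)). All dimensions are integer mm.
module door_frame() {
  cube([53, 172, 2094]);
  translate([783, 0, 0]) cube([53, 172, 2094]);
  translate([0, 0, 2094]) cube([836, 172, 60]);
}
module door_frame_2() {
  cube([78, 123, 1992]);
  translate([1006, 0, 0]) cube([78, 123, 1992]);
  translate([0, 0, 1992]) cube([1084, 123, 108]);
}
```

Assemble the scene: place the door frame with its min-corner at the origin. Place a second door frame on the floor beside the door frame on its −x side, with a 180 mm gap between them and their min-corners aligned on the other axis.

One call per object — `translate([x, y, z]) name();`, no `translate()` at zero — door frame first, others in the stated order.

door_frame();
translate([-1264, 0, 0]) door_frame_2();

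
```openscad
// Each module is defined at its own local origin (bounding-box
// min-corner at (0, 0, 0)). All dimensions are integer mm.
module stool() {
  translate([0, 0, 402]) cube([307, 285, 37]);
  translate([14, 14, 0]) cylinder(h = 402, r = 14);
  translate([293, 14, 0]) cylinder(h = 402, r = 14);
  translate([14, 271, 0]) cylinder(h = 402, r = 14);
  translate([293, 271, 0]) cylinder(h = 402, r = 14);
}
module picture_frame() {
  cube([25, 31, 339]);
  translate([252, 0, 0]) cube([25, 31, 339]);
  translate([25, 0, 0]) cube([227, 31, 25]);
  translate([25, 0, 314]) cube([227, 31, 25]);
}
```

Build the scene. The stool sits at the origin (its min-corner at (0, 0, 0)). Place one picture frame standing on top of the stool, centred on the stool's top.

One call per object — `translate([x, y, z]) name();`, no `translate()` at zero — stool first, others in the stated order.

stool();
translate([15, 127, 439]) picture_frame();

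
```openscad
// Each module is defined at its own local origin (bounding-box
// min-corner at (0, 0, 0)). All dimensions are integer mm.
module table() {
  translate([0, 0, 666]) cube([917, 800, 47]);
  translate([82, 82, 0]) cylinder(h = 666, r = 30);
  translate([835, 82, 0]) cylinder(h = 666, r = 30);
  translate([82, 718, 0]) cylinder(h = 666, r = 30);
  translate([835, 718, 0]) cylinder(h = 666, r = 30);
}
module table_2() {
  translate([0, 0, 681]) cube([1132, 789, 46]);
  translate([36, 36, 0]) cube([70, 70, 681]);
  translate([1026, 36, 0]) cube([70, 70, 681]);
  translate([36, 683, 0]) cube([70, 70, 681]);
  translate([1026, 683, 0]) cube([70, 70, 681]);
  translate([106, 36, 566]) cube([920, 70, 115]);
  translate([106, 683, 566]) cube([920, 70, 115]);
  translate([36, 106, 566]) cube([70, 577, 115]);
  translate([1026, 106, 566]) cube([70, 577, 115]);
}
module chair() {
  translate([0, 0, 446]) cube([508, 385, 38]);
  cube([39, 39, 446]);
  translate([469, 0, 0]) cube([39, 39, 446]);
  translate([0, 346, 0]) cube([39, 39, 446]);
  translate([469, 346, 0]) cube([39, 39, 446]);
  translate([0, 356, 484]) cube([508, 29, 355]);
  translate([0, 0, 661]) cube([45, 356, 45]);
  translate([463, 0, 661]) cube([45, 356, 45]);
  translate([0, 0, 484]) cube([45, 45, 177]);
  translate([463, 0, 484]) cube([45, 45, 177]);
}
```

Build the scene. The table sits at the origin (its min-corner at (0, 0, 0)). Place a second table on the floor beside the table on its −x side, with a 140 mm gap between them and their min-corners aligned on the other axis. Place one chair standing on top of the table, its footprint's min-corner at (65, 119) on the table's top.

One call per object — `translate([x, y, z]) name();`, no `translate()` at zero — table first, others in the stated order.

table();
translate([-1272, 0, 0]) table_2();
translate([65, 119, 713]) chair();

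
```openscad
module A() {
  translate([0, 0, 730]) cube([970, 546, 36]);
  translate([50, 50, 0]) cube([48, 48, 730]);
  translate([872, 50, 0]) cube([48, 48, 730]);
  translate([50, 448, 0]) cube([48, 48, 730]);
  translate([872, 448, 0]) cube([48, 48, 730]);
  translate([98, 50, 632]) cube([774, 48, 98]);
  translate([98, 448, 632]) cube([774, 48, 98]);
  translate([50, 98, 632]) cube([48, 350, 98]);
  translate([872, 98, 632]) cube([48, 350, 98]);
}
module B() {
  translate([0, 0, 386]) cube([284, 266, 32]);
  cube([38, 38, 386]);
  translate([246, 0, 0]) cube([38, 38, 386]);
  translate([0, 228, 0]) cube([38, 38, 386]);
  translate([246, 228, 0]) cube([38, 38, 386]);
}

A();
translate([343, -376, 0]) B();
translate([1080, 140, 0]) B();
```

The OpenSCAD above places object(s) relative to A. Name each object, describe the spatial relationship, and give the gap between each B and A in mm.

Each stool's nearest face is 110 mm from the table's bounding box.

A is a table. B is a stool. Two stools sit around the table at the −y, +x sides. The gap between each stool and the table is 110 mm.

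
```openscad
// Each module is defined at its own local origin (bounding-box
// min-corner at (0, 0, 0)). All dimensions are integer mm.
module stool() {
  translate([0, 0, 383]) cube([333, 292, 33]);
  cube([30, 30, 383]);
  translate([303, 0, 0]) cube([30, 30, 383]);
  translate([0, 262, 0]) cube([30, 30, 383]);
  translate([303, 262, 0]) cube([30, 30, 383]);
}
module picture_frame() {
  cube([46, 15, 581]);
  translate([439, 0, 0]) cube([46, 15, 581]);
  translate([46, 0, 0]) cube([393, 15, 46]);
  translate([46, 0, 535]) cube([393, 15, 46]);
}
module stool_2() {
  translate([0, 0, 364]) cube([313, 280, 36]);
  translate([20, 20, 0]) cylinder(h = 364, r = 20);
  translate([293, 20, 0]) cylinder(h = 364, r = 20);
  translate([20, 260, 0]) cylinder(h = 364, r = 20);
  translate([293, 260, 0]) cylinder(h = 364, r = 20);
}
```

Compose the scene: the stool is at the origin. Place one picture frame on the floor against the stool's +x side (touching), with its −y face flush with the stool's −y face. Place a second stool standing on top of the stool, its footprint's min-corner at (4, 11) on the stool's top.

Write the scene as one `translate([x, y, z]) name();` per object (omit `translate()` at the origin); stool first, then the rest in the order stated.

stool();
translate([333, 0, 0]) picture_frame();
translate([4, 11, 416]) stool_2();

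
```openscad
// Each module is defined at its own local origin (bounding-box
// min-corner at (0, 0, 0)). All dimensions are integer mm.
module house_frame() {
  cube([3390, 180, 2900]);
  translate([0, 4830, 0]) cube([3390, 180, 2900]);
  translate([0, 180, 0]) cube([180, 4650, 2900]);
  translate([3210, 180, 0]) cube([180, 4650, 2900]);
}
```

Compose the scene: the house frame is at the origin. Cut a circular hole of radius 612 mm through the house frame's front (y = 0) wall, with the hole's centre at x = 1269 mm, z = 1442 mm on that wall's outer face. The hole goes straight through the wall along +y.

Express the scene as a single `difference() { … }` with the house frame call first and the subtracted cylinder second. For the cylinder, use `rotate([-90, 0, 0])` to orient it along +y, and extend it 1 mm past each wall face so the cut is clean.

difference() {
  house_frame();
  translate([1269, -1, 1442]) rotate([-90, 0, 0]) cylinder(h = 182, r = 612);
}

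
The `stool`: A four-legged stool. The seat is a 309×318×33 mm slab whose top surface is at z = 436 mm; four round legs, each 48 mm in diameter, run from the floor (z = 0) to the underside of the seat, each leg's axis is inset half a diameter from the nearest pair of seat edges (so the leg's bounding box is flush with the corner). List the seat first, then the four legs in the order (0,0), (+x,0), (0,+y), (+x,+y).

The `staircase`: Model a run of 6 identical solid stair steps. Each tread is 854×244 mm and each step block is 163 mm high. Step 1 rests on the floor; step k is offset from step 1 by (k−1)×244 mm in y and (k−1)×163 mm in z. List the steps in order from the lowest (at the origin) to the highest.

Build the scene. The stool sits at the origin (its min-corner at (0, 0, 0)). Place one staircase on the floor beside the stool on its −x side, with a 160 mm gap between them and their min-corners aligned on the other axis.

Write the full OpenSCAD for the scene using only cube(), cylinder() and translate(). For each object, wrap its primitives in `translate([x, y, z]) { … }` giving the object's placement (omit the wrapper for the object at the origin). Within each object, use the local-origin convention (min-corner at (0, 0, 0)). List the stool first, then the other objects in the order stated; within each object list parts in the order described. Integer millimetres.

translate([0, 0, 403]) cube([309, 318, 33]);
translate([24, 24, 0]) cylinder(h = 403, r = 24);
translate([285, 24, 0]) cylinder(h = 403, r = 24);
translate([24, 294, 0]) cylinder(h = 403, r = 24);
translate([285, 294, 0]) cylinder(h = 403, r = 24);
translate([-1014, 0, 0]) {
  cube([854, 244, 163]);
  translate([0, 244, 163]) cube([854, 244, 163]);
  translate([0, 488, 326]) cube([854, 244, 163]);
  translate([0, 732, 489]) cube([854, 244, 163]);
  translate([0, 976, 652]) cube([854, 244, 163]);
  translate([0, 1220, 815]) cube([854, 244, 163]);
}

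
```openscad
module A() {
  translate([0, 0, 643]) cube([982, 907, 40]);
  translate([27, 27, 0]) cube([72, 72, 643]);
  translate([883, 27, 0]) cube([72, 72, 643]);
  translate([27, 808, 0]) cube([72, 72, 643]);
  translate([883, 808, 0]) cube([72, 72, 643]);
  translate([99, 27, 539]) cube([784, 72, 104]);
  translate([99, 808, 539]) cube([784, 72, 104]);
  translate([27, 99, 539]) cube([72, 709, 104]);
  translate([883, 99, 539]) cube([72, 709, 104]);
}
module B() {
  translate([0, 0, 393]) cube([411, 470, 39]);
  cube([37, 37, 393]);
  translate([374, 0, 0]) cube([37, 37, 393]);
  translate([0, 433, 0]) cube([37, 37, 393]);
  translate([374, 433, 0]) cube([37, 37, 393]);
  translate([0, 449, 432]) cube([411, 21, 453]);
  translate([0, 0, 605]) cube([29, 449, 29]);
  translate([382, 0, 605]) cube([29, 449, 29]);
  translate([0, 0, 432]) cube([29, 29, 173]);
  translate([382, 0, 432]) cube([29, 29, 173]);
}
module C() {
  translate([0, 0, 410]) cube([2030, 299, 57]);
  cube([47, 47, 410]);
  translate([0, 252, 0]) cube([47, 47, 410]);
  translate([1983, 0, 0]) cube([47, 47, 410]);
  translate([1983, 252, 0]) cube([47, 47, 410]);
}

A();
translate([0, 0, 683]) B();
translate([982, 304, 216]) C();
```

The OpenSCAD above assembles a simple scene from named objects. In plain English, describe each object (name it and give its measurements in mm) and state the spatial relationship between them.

A is a rectangular dining table. The top is 982×907×40 mm with its upper surface at z = 683 mm. It stands on four 72×72 mm square legs, each inset 27 mm from the nearest pair of top edges, running from the floor to the underside of the top. Four apron rails, 72 mm thick and 104 mm tall, run between adjacent legs with their top edges flush with the underside of the top and their outer faces flush with the legs' outer faces.

B is a chair. The seat is a 411×470×39 mm slab with its top at z = 432 mm, on four 37×37 mm corner legs (flush with the seat edges, standing on z = 0). A flat backrest 21 mm thick, 453 mm tall, spans the full seat width and rises from the seat top along its +y edge, rear face flush with the rear of the seat. Two armrests of 29×29 mm section run along each side from the seat's front edge to the front of the backrest, top faces 202 mm above the seat top and outer faces flush with the seat's x-edges; a 29×29 mm post under the front of each armrest stands on the seat at the front corner.

C is a bench: a 2030×299 mm seat slab, 57 mm thick, top at z = 467 mm, on four 47×47 mm square legs flush with the seat corners and standing on z = 0.

The chair is on top of the table. The bench is beside the table with their tops flush at z = 683.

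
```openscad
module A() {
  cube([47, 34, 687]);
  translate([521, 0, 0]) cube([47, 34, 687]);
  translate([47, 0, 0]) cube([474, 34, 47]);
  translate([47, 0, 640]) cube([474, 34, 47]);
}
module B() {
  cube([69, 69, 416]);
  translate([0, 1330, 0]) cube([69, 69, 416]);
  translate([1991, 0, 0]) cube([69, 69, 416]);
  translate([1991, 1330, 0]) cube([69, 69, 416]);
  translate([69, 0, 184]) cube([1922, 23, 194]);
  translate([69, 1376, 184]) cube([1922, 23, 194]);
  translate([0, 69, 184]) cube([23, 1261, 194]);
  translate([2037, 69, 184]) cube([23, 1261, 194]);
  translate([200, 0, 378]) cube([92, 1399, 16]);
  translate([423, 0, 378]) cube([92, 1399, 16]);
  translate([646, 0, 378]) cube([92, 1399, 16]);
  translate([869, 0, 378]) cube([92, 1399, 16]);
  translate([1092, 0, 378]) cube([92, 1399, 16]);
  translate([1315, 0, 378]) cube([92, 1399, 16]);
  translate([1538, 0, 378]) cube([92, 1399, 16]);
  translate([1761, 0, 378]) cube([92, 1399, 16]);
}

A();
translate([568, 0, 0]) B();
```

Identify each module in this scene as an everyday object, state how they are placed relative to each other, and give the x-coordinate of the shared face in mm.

The picture frame's +x face and the bed frame's −x face are both at x = 568 mm.

A is a picture frame. B is a bed frame. The bed frame is against the picture frame's +x side, with their −y faces flush. The x-coordinate of the shared face is 568 mm.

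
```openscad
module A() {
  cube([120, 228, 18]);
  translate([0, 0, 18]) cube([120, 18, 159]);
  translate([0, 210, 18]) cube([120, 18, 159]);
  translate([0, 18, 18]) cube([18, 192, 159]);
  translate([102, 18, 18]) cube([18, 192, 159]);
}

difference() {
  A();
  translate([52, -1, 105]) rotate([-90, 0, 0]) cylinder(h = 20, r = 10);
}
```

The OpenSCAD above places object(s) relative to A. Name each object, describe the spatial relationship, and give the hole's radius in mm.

The subtracted cylinder has r = 10 mm.

A is an open box. The open box has a circular hole through its front wall. The hole's radius is 10 mm.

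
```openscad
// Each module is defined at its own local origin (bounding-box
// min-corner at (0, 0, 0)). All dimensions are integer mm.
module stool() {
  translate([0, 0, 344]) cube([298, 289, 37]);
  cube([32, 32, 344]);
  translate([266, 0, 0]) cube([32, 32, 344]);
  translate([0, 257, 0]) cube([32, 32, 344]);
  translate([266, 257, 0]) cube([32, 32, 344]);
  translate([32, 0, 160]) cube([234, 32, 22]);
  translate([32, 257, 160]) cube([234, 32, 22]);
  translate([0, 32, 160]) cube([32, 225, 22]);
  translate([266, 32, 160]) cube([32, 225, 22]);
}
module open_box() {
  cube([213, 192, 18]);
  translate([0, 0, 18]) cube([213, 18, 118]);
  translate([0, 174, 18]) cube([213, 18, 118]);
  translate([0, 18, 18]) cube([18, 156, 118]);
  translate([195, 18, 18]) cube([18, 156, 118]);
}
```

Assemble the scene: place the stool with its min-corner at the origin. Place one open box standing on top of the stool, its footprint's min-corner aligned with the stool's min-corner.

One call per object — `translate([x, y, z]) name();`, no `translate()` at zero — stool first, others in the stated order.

stool();
translate([0, 0, 381]) open_box();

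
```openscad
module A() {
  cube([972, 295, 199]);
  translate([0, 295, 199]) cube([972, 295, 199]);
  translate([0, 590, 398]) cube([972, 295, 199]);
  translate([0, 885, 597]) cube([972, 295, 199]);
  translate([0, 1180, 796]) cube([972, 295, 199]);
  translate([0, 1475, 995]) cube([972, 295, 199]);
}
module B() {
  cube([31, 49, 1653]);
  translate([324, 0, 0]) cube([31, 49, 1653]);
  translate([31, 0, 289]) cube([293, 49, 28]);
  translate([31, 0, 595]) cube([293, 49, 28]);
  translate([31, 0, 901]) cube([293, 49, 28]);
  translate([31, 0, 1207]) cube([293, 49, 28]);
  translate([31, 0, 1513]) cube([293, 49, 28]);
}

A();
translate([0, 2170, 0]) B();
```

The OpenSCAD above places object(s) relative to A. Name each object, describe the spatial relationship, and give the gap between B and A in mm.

A is a staircase. B is a ladder. The ladder is on the floor beside the staircase on its +y side. The gap between the ladder and the staircase is 400 mm.

The ladder's nearest face is 400 mm from the staircase's +y face.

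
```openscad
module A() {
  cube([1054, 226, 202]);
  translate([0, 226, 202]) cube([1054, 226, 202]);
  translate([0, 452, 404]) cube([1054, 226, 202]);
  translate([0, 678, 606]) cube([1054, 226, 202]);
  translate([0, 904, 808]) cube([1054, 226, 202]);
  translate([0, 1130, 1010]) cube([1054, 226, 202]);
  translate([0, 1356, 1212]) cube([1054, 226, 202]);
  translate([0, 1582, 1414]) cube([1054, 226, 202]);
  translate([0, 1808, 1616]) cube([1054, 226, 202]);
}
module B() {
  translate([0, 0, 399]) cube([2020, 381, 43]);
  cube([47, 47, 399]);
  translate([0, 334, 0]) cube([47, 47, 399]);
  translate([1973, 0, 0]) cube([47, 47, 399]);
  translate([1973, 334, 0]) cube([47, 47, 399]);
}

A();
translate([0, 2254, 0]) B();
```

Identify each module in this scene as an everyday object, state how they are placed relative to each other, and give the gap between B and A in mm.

The bench's nearest face is 220 mm from the staircase's +y face.

A is a staircase. B is a bench. The bench is on the floor beside the staircase on its +y side. The gap between the bench and the staircase is 220 mm.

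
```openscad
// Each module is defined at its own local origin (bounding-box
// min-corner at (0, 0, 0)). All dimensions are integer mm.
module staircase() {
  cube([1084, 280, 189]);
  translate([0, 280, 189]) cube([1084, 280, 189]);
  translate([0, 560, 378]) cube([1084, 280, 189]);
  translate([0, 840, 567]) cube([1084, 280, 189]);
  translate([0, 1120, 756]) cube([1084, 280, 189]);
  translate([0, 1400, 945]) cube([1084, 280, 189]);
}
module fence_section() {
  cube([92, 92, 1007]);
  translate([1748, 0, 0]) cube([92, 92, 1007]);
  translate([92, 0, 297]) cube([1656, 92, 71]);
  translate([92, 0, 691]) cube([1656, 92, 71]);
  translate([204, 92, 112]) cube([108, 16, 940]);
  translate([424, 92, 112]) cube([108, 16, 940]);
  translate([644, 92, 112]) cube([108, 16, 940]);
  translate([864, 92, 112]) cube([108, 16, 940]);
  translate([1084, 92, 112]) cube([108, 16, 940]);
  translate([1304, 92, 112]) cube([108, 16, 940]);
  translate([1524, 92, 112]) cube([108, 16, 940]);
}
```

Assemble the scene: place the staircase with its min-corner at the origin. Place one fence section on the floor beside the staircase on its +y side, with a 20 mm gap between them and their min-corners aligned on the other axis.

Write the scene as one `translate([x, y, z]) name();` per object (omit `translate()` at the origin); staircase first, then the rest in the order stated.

staircase();
translate([0, 1700, 0]) fence_section();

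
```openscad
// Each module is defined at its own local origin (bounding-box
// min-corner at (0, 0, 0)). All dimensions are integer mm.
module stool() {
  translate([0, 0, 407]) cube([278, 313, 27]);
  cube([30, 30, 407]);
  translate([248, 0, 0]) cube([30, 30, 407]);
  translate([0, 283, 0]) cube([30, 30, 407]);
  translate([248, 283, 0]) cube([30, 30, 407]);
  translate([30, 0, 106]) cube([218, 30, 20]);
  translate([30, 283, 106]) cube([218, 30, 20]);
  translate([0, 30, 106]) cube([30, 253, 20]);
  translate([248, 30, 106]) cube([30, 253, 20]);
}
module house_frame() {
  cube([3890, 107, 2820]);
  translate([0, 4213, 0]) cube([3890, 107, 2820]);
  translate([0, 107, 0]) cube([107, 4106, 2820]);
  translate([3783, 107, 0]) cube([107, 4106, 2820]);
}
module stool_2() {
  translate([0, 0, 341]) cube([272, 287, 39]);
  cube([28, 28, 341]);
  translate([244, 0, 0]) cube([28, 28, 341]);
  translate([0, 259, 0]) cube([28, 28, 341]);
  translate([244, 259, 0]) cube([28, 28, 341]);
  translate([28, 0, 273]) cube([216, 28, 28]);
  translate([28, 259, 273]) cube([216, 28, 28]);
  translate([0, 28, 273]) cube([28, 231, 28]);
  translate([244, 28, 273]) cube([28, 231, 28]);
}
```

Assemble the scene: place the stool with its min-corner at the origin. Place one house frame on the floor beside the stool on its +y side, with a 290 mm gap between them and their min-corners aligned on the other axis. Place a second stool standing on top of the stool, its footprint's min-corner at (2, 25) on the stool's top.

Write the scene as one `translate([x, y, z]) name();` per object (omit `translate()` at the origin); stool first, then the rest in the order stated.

stool();
translate([0, 603, 0]) house_frame();
translate([2, 25, 434]) stool_2();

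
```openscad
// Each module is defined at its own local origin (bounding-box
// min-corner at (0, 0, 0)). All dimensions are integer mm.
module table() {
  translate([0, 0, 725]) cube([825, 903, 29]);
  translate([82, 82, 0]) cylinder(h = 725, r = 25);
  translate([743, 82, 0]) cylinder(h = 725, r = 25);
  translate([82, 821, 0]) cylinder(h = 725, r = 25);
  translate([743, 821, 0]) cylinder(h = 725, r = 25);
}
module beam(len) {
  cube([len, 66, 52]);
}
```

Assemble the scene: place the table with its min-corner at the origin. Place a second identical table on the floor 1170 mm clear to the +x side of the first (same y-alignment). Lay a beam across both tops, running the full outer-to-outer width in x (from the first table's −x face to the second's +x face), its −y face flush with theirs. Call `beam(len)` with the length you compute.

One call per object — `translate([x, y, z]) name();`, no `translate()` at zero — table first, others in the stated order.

table();
translate([1995, 0, 0]) table();
translate([0, 0, 754]) beam(2820);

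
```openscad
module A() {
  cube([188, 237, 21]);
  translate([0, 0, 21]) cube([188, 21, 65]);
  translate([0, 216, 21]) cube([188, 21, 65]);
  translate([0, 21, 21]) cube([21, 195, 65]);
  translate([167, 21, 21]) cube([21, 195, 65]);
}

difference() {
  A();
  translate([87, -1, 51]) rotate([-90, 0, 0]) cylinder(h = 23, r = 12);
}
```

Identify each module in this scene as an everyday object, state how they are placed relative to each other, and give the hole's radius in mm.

The subtracted cylinder has r = 12 mm.

A is an open box. The open box has a circular hole through its front wall. The hole's radius is 12 mm.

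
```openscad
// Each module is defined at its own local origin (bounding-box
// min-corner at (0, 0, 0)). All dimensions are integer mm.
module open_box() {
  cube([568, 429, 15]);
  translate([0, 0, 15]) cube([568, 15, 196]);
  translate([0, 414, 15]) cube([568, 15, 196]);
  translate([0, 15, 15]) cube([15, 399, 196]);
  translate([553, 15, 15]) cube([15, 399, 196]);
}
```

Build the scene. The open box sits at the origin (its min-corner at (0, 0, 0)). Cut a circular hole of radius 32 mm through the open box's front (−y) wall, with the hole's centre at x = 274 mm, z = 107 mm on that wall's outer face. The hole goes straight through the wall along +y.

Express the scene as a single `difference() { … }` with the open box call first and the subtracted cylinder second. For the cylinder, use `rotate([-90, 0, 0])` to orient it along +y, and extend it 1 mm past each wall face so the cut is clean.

difference() {
  open_box();
  translate([274, -1, 107]) rotate([-90, 0, 0]) cylinder(h = 17, r = 32);
}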